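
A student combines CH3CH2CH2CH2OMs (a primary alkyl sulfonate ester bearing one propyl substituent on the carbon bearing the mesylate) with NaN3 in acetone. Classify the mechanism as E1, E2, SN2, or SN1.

SN2

Conditions: a primary substrate with a strong nucleophile in the polar aprotic solvent acetone.
These conditions are the textbook signature of the SN2 pathway.
An unhindered substrate with a strong nucleophile in a polar aprotic solvent favours one-step backside displacement.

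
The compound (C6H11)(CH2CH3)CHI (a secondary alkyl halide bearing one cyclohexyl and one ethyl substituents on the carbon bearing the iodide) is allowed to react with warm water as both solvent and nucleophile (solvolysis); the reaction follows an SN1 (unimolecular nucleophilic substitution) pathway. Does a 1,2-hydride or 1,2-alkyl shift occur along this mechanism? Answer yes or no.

yes

The first-formed carbocation is secondary.
The adjacent cyclohexyl carbon already bears 2 other carbon substituents and has a hydrogen to migrate; after a 1,2-hydride shift from that carbon the positive charge sits on a tertiary centre.
Tertiary is more stable than secondary, so the shift occurs.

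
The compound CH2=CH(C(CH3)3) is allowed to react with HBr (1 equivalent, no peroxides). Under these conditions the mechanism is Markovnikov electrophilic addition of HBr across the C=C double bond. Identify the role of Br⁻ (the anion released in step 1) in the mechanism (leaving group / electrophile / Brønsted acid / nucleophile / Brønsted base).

nucleophile

Step 3: The Br⁻ anion donates a lone pair to the carbocation, forming the new C–Br σ-bond and giving the neutral alkyl halide.
Br⁻ (the anion released in step 1) donates an electron pair to form a new σ-bond to carbon — it is the nucleophile.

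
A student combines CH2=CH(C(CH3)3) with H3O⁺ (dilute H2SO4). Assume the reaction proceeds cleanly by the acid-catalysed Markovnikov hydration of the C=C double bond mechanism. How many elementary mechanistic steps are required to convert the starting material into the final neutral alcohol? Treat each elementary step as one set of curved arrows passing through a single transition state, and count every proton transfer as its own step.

Step 1: Electrophilic addition begins with the π(C=C) electrons forming a bond to the proton of H3O⁺. Following Markovnikov's rule, the resulting cation is secondary. H2O is released.
Step 2: A methyl group with its bonding pair migrates from the adjacent tert-butyl carbon to the cationic centre — a 1,2-methyl shift — upgrading the secondary cation to a tertiary one.
Step 3: A lone pair on the oxygen of H2O attacks the carbocation, forming a C–O bond and an oxonium ion (a protonated alcohol).
Step 4: Deprotonation of the oxonium ion by a water molecule delivers the neutral alcohol and regenerates the acid catalyst.
Total: 4 elementary steps.

4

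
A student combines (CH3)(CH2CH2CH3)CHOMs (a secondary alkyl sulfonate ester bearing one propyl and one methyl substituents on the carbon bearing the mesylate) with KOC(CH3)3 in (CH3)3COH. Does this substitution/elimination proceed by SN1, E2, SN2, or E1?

E2

Conditions: a strong/bulky base with a secondary substrate bearing a β-hydrogen.
These conditions are the textbook signature of the E2 pathway.
A strong (often hindered) base removes a β-H in concert with loss of the leaving group — bimolecular elimination.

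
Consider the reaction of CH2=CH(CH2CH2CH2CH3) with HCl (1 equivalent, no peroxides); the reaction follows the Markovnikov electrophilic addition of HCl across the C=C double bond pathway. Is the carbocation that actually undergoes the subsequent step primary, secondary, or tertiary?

secondary

Step 1: Protonation of the alkene by HCl: the π bond acts as the nucleophile and picks up H⁺, giving the more stable (Markovnikov) secondary carbocation. The H–Cl bond breaks heterolytically, releasing Cl⁻.
No single 1,2-shift to an adjacent carbon would give a more-substituted cation, so no rearrangement occurs.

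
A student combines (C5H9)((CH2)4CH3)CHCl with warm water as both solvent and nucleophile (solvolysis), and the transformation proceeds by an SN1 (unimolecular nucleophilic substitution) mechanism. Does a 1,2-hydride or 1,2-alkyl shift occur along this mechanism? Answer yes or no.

yes

The first-formed carbocation is secondary.
The adjacent cyclopentyl carbon already bears 2 other carbon substituents and has a hydrogen to migrate; after a 1,2-hydride shift from that carbon the positive charge sits on a tertiary centre.
Tertiary is more stable than secondary, so the shift occurs.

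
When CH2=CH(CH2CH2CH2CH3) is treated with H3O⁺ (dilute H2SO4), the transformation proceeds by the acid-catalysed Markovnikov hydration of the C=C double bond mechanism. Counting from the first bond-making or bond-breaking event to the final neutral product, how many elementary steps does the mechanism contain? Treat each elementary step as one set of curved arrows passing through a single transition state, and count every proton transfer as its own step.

Step 1: Electrophilic addition begins with the π(C=C) electrons forming a bond to the proton of H3O⁺. Following Markovnikov's rule, the resulting cation is secondary. H2O is released.
(No 1,2-shift: no single shift to an adjacent carbon would give a more stable cation.)
Step 2: Nucleophilic capture of the cation by H2O produces the protonated alcohol (an oxonium ion).
Step 3: H2O removes a proton from the oxonium oxygen, regenerating H3O⁺ and giving the neutral alcohol.
Total: 3 elementary steps.

3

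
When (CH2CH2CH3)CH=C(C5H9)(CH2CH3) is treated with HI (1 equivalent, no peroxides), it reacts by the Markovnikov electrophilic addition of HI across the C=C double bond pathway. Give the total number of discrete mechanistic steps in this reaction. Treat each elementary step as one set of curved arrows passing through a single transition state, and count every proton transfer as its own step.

Step 1: The π electrons of the C=C bond attack a proton of HI; Markovnikov addition places the new C–H on the less-substituted alkene carbon, so the positive charge ends up on the more-substituted carbon — a tertiary carbocation. The H–I bond breaks heterolytically, releasing I⁻.
(No 1,2-shift: no single shift to an adjacent carbon would give a more stable cation.)
Step 2: Nucleophilic attack by I⁻ on the carbocation completes the addition, giving R–I.
Total: 2 elementary steps.

2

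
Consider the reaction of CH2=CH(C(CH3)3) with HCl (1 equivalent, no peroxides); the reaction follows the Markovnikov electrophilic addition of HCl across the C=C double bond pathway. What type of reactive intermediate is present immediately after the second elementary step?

Step 1: Electrophilic addition begins with the π(C=C) electrons forming a bond to the proton of HCl. Following Markovnikov's rule, the resulting cation is secondary. The H–Cl bond breaks heterolytically, releasing Cl⁻.
Step 2: A 1,2-methyl shift from the adjacent tert-butyl carbon moves the positive charge from the secondary centre to an adjacent carbon, generating a more stable tertiary carbocation.
After step 2 the species present is a tertiary carbocation.

tertiary carbocation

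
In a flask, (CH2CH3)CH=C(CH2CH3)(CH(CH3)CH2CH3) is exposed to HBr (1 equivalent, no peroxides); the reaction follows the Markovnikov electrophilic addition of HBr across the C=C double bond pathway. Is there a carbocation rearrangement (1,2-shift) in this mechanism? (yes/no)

no

The first-formed carbocation is tertiary.
No single 1,2-shift to an adjacent carbon would produce a more-substituted cation than the one already present, so no rearrangement occurs.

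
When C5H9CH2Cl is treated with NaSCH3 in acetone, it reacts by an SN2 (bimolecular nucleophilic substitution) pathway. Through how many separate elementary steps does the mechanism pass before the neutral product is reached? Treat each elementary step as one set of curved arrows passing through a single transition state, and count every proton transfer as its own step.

1

Step 1: Backside attack by CH3S⁻ on the carbon bearing the chloride: the new C–S bond forms as the C–Cl bond breaks, with Walden inversion at carbon.
Total: 1 elementary step.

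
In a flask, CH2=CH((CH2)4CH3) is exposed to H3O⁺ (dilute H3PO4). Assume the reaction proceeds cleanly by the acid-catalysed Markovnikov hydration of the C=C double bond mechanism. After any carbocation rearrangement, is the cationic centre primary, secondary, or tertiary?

secondary

Step 1: Protonation of the alkene by H3O⁺: the π bond acts as the nucleophile and picks up H⁺, giving the more stable (Markovnikov) secondary carbocation. H2O is released.
No single 1,2-shift to an adjacent carbon would give a more-substituted cation, so no rearrangement occurs.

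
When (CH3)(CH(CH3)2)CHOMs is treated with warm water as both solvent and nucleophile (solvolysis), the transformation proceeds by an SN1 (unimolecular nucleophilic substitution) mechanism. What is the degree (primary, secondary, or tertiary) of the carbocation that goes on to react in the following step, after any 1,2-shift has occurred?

tertiary

Step 1: Rate-determining heterolysis of the C–O bond gives MsO⁻ and a secondary carbocation.
Step 2: A hydride (H with its bonding pair) migrates from the adjacent isopropyl carbon to the cationic centre — a 1,2-hydride shift — upgrading the secondary cation to a tertiary one.
The cation rearranges from secondary to tertiary via a 1,2-hydride shift from the adjacent isopropyl carbon; the tertiary cation is what reacts next.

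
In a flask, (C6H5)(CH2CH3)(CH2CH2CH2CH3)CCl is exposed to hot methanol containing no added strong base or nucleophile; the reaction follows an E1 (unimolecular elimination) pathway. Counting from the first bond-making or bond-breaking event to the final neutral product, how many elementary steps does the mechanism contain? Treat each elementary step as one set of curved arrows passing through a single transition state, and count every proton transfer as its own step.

2

Step 1: Ionisation: the C–Cl σ-bond cleaves heterolytically; both bonding electrons depart with Cl⁻, leaving a tertiary carbocation at the α-carbon.
(No 1,2-shift: no single shift to an adjacent carbon would give a more stable cation.)
Step 2: Loss of a β-proton to a methanol molecule of the solvent: the C–H bonding pair collapses toward the cationic carbon to form the C=C π bond, yielding the alkene.
Total: 2 elementary steps.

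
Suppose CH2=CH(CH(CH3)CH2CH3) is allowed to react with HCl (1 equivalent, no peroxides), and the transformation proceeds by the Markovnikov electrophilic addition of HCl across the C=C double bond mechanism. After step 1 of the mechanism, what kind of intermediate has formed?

secondary carbocation

Step 1: Electrophilic addition begins with the π(C=C) electrons forming a bond to the proton of HCl. Following Markovnikov's rule, the resulting cation is secondary. The H–Cl bond breaks heterolytically, releasing Cl⁻.
After step 1 the species present is a secondary carbocation.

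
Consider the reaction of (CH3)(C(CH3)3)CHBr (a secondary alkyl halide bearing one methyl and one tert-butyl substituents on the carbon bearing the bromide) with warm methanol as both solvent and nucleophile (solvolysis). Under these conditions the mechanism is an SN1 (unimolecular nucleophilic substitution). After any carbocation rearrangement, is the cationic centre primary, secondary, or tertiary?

Step 1: Rate-determining heterolysis of the C–Br bond gives Br⁻ and a secondary carbocation.
Step 2: A methyl group with its bonding pair migrates from the adjacent tert-butyl carbon to the cationic centre — a 1,2-methyl shift — upgrading the secondary cation to a tertiary one.
The cation rearranges from secondary to tertiary via a 1,2-methyl shift from the adjacent tert-butyl carbon; the tertiary cation is what reacts next.

tertiary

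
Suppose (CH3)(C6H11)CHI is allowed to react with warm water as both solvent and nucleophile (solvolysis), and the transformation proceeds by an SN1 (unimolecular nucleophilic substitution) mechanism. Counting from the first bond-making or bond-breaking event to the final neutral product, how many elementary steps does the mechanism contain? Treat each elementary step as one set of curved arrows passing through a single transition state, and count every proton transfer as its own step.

4

Step 1: Rate-determining heterolysis of the C–I bond gives I⁻ and a secondary carbocation.
Step 2: A hydride (H with its bonding pair) migrates from the adjacent cyclohexyl carbon to the cationic centre — a 1,2-hydride shift — upgrading the secondary cation to a tertiary one.
Step 3: H2O donates an oxygen lone pair into the empty p orbital of the cation, giving a protonated alcohol (an oxonium ion).
Step 4: A second solvent molecule removes the proton on oxygen, giving the neutral alcohol product.
Total: 4 elementary steps.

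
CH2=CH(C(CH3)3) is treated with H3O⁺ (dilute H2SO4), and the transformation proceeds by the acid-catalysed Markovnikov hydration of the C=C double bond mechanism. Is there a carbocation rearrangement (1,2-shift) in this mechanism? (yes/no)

yes

The first-formed carbocation is secondary.
The adjacent tert-butyl carbon has no hydrogen but bears methyl groups; migration of one methyl with its bonding pair (a 1,2-methyl shift) places the charge on a tertiary centre.
Tertiary is more stable than secondary, so the shift occurs.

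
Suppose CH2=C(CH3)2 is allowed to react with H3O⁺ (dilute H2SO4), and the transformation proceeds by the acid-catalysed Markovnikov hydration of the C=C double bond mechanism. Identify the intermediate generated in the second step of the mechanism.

oxonium ion

Step 1: Electrophilic addition begins with the π(C=C) electrons forming a bond to the proton of H3O⁺. Following Markovnikov's rule, the resulting cation is tertiary. H2O is released.
Step 2: A lone pair on the oxygen of H2O attacks the carbocation, forming a C–O bond and an oxonium ion (a protonated alcohol).
After step 2 the species present is an oxonium ion.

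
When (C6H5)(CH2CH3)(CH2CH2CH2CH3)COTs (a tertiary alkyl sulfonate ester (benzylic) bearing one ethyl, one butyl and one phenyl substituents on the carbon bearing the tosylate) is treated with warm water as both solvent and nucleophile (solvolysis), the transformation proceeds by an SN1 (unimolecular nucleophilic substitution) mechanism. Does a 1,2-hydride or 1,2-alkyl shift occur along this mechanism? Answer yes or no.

no

The first-formed carbocation is tertiary.
No single 1,2-shift to an adjacent carbon would produce a more-substituted cation than the one already present, so no rearrangement occurs.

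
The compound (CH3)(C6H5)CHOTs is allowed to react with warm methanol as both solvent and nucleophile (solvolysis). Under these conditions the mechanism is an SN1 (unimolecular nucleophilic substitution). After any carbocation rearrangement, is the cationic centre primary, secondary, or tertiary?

Step 1: The C–O bond breaks with both electrons going to the tosylate; TsO⁻ leaves and a secondary carbocation remains.
No single 1,2-shift to an adjacent carbon would give a more-substituted cation, so no rearrangement occurs.

secondary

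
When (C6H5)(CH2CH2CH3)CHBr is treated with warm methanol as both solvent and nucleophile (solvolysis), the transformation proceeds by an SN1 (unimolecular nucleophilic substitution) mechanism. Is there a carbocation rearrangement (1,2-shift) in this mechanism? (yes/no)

The first-formed carbocation is secondary.
No single 1,2-shift to an adjacent carbon would produce a more-substituted cation than the one already present, so no rearrangement occurs.

no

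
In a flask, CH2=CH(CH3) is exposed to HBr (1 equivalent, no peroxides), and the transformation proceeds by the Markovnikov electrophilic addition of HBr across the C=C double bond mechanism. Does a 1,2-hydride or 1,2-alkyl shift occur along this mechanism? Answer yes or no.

no

The first-formed carbocation is secondary.
No single 1,2-shift to an adjacent carbon would produce a more-substituted cation than the one already present, so no rearrangement occurs.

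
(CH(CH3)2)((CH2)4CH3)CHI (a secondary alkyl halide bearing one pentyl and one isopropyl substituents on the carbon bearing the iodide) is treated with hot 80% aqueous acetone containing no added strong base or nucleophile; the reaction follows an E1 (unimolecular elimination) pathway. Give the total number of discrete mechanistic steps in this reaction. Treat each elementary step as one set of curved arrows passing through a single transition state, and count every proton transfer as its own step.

3

Step 1: Ionisation: the C–I σ-bond cleaves heterolytically; both bonding electrons depart with I⁻, leaving a secondary carbocation at the α-carbon.
Step 2: Carbocation rearrangement: a 1,2-hydride shift from the adjacent isopropyl carbon converts the initially-formed secondary cation into the more stable tertiary cation.
Step 3: Loss of a β-proton to a water molecule of the solvent: the C–H bonding pair collapses toward the cationic carbon to form the C=C π bond, yielding the alkene.
Total: 3 elementary steps.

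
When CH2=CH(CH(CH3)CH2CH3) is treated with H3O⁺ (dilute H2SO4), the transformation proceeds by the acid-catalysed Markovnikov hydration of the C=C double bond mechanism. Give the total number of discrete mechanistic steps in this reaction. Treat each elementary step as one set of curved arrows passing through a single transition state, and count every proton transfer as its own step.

Step 1: Protonation of the alkene by H3O⁺: the π bond acts as the nucleophile and picks up H⁺, giving the more stable (Markovnikov) secondary carbocation. H2O is released.
Step 2: A 1,2-hydride shift from the adjacent sec-butyl carbon moves the positive charge from the secondary centre to an adjacent carbon, generating a more stable tertiary carbocation.
Step 3: A lone pair on the oxygen of H2O attacks the carbocation, forming a C–O bond and an oxonium ion (a protonated alcohol).
Step 4: Proton transfer from the O–H of the oxonium ion to H2O completes the catalytic cycle and yields the alcohol.
Total: 4 elementary steps.

4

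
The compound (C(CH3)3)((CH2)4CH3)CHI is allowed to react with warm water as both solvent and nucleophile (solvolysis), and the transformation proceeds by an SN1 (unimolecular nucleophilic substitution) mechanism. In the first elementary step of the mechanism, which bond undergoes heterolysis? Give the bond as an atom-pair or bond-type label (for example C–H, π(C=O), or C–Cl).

C–I

Step 1: Ionisation: the C–I σ-bond cleaves heterolytically; both bonding electrons depart with I⁻, leaving a secondary carbocation at the α-carbon.
The bond broken in this step is the C–I bond.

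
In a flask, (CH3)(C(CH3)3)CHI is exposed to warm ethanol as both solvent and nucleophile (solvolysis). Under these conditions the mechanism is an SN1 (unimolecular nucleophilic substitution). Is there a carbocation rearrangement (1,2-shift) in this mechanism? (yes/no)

yes

The first-formed carbocation is secondary.
The adjacent tert-butyl carbon has no hydrogen but bears methyl groups; migration of one methyl with its bonding pair (a 1,2-methyl shift) places the charge on a tertiary centre.
Tertiary is more stable than secondary, so the shift occurs.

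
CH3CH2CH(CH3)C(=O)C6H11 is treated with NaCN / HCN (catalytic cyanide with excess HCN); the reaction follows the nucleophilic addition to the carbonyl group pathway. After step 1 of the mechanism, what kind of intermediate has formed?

tetrahedral alkoxide intermediate

Step 1: A lone pair / filled orbital on CN⁻ attacks the electrophilic carbonyl carbon; the π(C=O) electrons shift onto oxygen, producing a tetrahedral alkoxide intermediate.
After step 1 the species present is a tetrahedral alkoxide intermediate.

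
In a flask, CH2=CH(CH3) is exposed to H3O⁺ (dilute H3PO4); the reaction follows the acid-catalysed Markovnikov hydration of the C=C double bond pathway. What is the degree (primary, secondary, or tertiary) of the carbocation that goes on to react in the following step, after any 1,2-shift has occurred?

secondary

Step 1: The π electrons of the C=C bond attack a proton of H3O⁺; Markovnikov addition places the new C–H on the less-substituted alkene carbon, so the positive charge ends up on the more-substituted carbon — a secondary carbocation. H2O is released.
No single 1,2-shift to an adjacent carbon would give a more-substituted cation, so no rearrangement occurs.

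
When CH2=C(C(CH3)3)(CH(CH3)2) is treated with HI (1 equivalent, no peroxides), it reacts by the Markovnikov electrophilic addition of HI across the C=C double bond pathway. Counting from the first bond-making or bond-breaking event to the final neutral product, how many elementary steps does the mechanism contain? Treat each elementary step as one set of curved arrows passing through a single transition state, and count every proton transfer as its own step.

Step 1: Protonation of the alkene by HI: the π bond acts as the nucleophile and picks up H⁺, giving the more stable (Markovnikov) tertiary carbocation. The H–I bond breaks heterolytically, releasing I⁻.
(No 1,2-shift: no single shift to an adjacent carbon would give a more stable cation.)
Step 2: I⁻ captures the cation: a lone pair on I⁻ fills the empty p orbital, producing the alkyl halide product.
Total: 2 elementary steps.

2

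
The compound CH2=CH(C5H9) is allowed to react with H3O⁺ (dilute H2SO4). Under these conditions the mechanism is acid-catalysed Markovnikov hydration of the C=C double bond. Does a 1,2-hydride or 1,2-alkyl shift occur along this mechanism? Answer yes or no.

The first-formed carbocation is secondary.
The adjacent cyclopentyl carbon already bears 2 other carbon substituents and has a hydrogen to migrate; after a 1,2-hydride shift from that carbon the positive charge sits on a tertiary centre.
Tertiary is more stable than secondary, so the shift occurs.

yes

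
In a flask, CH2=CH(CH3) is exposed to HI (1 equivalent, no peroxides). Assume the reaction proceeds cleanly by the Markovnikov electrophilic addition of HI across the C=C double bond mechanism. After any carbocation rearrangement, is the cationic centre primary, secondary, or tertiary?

Step 1: The π electrons of the C=C bond attack a proton of HI; Markovnikov addition places the new C–H on the less-substituted alkene carbon, so the positive charge ends up on the more-substituted carbon — a secondary carbocation. The H–I bond breaks heterolytically, releasing I⁻.
No single 1,2-shift to an adjacent carbon would give a more-substituted cation, so no rearrangement occurs.

secondary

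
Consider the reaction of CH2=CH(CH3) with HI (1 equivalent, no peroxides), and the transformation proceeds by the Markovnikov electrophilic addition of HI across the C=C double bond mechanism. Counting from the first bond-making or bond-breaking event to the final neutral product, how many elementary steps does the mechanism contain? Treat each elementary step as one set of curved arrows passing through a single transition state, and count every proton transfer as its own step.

2

Step 1: The π electrons of the C=C bond attack a proton of HI; Markovnikov addition places the new C–H on the less-substituted alkene carbon, so the positive charge ends up on the more-substituted carbon — a secondary carbocation. The H–I bond breaks heterolytically, releasing I⁻.
(No 1,2-shift: no single shift to an adjacent carbon would give a more stable cation.)
Step 2: The I⁻ anion donates a lone pair to the carbocation, forming the new C–I σ-bond and giving the neutral alkyl halide.
Total: 2 elementary steps.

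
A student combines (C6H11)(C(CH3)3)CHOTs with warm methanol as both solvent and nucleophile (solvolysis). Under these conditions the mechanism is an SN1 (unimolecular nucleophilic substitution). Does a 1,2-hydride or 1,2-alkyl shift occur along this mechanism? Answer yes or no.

yes

The first-formed carbocation is secondary.
The adjacent cyclohexyl carbon already bears 2 other carbon substituents and has a hydrogen to migrate; after a 1,2-hydride shift from that carbon the positive charge sits on a tertiary centre.
Tertiary is more stable than secondary, so the shift occurs.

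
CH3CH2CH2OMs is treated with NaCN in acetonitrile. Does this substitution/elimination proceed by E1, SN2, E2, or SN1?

Conditions: a primary substrate with a strong nucleophile in the polar aprotic solvent acetonitrile.
These conditions are the textbook signature of the SN2 pathway.
An unhindered substrate with a strong nucleophile in a polar aprotic solvent favours one-step backside displacement.

SN2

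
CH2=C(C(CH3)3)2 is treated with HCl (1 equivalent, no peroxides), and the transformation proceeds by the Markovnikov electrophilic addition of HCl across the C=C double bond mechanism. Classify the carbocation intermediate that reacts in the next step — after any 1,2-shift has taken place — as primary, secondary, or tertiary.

Step 1: Protonation of the alkene by HCl: the π bond acts as the nucleophile and picks up H⁺, giving the more stable (Markovnikov) tertiary carbocation. The H–Cl bond breaks heterolytically, releasing Cl⁻.
No single 1,2-shift to an adjacent carbon would give a more-substituted cation, so no rearrangement occurs.

tertiary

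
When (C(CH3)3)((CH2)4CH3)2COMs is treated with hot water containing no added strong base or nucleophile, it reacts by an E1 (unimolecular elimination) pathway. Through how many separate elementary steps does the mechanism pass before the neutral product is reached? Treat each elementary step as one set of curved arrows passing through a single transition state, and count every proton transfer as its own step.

2

Step 1: Ionisation: the C–O σ-bond cleaves heterolytically; both bonding electrons depart with MsO⁻, leaving a tertiary carbocation at the α-carbon.
(No 1,2-shift: no single shift to an adjacent carbon would give a more stable cation.)
Step 2: A water molecule (solvent) deprotonates a β-carbon; as the C–H bond breaks, those electrons form the new alkene π bond.
Total: 2 elementary steps.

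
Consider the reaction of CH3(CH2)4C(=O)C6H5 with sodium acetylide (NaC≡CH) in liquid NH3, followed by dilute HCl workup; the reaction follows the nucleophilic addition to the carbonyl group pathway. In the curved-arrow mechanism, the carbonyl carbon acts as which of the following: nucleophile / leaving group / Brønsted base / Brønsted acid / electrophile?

electrophile

Step 1: A lone pair / filled orbital on HC≡C⁻ attacks the electrophilic carbonyl carbon; the π(C=O) electrons shift onto oxygen, producing a tetrahedral alkoxide intermediate.
The carbonyl carbon accepts an electron pair into an empty or π* orbital — it is the electrophile.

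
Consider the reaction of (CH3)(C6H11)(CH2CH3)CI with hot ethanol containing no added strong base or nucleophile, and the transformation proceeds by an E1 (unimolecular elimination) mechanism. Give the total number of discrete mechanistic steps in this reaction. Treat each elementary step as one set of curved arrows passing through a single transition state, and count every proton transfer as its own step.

2

Step 1: The C–I bond breaks with both electrons going to the iodide; I⁻ leaves and a tertiary carbocation remains.
(No 1,2-shift: no single shift to an adjacent carbon would give a more stable cation.)
Step 2: Loss of a β-proton to an ethanol molecule of the solvent: the C–H bonding pair collapses toward the cationic carbon to form the C=C π bond, yielding the alkene.
Total: 2 elementary steps.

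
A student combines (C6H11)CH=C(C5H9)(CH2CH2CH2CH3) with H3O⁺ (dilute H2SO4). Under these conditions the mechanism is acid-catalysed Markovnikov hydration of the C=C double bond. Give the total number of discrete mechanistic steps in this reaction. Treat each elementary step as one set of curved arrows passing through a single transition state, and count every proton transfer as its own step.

Step 1: Electrophilic addition begins with the π(C=C) electrons forming a bond to the proton of H3O⁺. Following Markovnikov's rule, the resulting cation is tertiary. H2O is released.
(No 1,2-shift: no single shift to an adjacent carbon would give a more stable cation.)
Step 2: Nucleophilic capture of the cation by H2O produces the protonated alcohol (an oxonium ion).
Step 3: H2O removes a proton from the oxonium oxygen, regenerating H3O⁺ and giving the neutral alcohol.
Total: 3 elementary steps.

3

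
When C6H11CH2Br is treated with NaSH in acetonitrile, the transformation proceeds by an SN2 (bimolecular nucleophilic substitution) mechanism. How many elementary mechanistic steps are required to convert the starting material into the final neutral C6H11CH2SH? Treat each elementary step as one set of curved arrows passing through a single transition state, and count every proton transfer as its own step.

Step 1: Backside attack by HS⁻ on the carbon bearing the bromide: the new C–S bond forms as the C–Br bond breaks, with Walden inversion at carbon.
Total: 1 elementary step.

1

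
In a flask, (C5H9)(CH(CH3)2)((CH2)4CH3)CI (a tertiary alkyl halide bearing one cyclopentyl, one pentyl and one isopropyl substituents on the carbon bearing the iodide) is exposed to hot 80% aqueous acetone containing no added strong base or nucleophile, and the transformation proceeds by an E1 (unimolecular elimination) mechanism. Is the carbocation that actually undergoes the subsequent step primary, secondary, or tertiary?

tertiary

Step 1: Rate-determining heterolysis of the C–I bond gives I⁻ and a tertiary carbocation.
No single 1,2-shift to an adjacent carbon would give a more-substituted cation, so no rearrangement occurs.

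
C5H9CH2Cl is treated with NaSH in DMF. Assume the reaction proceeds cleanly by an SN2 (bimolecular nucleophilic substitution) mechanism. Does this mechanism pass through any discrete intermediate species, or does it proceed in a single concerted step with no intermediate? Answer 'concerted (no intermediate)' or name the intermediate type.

concerted (no intermediate)

Backside attack by HS⁻ on the carbon bearing the chloride: the new C–S bond forms as the C–Cl bond breaks, with Walden inversion at carbon.
All bond changes occur in one transition state; no discrete intermediate is formed.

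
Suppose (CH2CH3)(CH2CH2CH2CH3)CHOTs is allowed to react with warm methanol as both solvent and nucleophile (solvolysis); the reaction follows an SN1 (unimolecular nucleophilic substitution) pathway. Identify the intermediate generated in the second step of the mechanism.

Step 1: Rate-determining heterolysis of the C–O bond gives TsO⁻ and a secondary carbocation.
Step 2: CH3OH donates an oxygen lone pair into the empty p orbital of the cation, giving a protonated ether (an oxonium ion).
After step 2 the species present is an oxonium ion.

oxonium ion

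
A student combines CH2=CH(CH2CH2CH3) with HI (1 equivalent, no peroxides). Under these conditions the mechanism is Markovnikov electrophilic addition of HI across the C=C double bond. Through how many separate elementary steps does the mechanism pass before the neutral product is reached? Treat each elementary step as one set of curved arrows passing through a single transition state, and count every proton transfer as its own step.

Step 1: The π electrons of the C=C bond attack a proton of HI; Markovnikov addition places the new C–H on the less-substituted alkene carbon, so the positive charge ends up on the more-substituted carbon — a secondary carbocation. The H–I bond breaks heterolytically, releasing I⁻.
(No 1,2-shift: no single shift to an adjacent carbon would give a more stable cation.)
Step 2: Nucleophilic attack by I⁻ on the carbocation completes the addition, giving R–I.
Total: 2 elementary steps.

2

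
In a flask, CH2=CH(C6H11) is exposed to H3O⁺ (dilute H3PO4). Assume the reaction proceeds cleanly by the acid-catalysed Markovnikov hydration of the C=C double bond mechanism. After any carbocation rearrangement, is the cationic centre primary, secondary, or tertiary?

Step 1: Electrophilic addition begins with the π(C=C) electrons forming a bond to the proton of H3O⁺. Following Markovnikov's rule, the resulting cation is secondary. H2O is released.
Step 2: A hydride (H with its bonding pair) migrates from the adjacent cyclohexyl carbon to the cationic centre — a 1,2-hydride shift — upgrading the secondary cation to a tertiary one.
The cation rearranges from secondary to tertiary via a 1,2-hydride shift from the adjacent cyclohexyl carbon; the tertiary cation is what reacts next.

tertiary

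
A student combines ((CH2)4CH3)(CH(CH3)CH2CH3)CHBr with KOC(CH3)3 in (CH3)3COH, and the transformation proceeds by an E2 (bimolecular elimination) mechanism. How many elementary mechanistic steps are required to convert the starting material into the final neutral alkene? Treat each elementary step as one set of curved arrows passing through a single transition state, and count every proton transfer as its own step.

Step 1: Concerted anti-periplanar elimination: (CH3)3CO⁻ abstracts a β-H while Br⁻ leaves, and the C–H electrons become the new C=C π bond — all in a single transition state.
Total: 1 elementary step.

1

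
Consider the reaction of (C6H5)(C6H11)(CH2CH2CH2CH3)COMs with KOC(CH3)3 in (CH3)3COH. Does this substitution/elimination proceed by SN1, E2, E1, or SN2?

Conditions: a strong/bulky base with a tertiary substrate bearing a β-hydrogen.
These conditions are the textbook signature of the E2 pathway.
A strong (often hindered) base removes a β-H in concert with loss of the leaving group — bimolecular elimination.

E2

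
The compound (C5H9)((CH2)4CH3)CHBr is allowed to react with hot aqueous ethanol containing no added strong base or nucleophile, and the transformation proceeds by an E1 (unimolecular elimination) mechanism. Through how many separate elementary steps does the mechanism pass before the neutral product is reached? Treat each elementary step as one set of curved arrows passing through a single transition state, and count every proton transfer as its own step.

Step 1: Rate-determining heterolysis of the C–Br bond gives Br⁻ and a secondary carbocation.
Step 2: Carbocation rearrangement: a 1,2-hydride shift from the adjacent cyclopentyl carbon converts the initially-formed secondary cation into the more stable tertiary cation.
Step 3: A weak base (a water (or ethanol) molecule from the solvent) removes a proton from a carbon adjacent to the cationic centre; the electrons of that C–H bond become the new π(C=C) bond, giving the alkene.
Total: 3 elementary steps.

3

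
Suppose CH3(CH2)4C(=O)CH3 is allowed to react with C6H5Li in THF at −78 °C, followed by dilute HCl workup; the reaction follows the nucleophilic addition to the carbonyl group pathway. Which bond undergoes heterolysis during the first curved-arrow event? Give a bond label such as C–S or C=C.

π(C=O)

Step 1: Nucleophilic addition: the carbanion-like carbon of C6H5Li adds to the carbonyl carbon, pushing the π(C=O) electron pair onto oxygen and giving a tetrahedral alkoxide.
The bond broken in this step is the π(C=O) bond.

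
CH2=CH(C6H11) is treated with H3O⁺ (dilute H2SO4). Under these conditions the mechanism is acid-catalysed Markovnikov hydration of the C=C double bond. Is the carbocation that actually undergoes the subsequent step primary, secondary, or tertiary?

tertiary

Step 1: Electrophilic addition begins with the π(C=C) electrons forming a bond to the proton of H3O⁺. Following Markovnikov's rule, the resulting cation is secondary. H2O is released.
Step 2: A 1,2-hydride shift from the adjacent cyclohexyl carbon moves the positive charge from the secondary centre to an adjacent carbon, generating a more stable tertiary carbocation.
The cation rearranges from secondary to tertiary via a 1,2-hydride shift from the adjacent cyclohexyl carbon; the tertiary cation is what reacts next.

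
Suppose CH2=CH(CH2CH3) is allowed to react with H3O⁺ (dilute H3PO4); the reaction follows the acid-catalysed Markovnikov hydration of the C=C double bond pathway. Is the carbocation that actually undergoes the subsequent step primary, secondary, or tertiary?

secondary

Step 1: The π electrons of the C=C bond attack a proton of H3O⁺; Markovnikov addition places the new C–H on the less-substituted alkene carbon, so the positive charge ends up on the more-substituted carbon — a secondary carbocation. H2O is released.
No single 1,2-shift to an adjacent carbon would give a more-substituted cation, so no rearrangement occurs.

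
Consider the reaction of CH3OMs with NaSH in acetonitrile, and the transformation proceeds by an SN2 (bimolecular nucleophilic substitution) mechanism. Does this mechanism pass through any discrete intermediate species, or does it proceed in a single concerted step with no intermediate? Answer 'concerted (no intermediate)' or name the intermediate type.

The hydrosulfide nucleophile donates a lone pair from S to the α-carbon in a backside attack; simultaneously the C–O σ-bond breaks and both of its electrons leave with MsO⁻. One concerted step with inversion of configuration.
All bond changes occur in one transition state; no discrete intermediate is formed.

concerted (no intermediate)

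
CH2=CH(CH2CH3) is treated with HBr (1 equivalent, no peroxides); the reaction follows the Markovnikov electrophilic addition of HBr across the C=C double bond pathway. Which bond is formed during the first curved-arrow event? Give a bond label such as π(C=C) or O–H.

Step 1: Protonation of the alkene by HBr: the π bond acts as the nucleophile and picks up H⁺, giving the more stable (Markovnikov) secondary carbocation. The H–Br bond breaks heterolytically, releasing Br⁻.
The bond formed in this step is the C–H bond.

C–H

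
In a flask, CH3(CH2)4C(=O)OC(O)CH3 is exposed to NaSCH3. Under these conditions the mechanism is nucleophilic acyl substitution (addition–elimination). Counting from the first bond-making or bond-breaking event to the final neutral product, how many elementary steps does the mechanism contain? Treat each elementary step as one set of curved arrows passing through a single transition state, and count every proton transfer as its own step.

2

Step 1: A lone pair on the S of CH3S⁻ attacks the electrophilic acyl carbon; the π(C=O) electrons move onto oxygen, giving a tetrahedral intermediate.
Step 2: Collapse of the tetrahedral intermediate: the alkoxide oxygen pushes its lone pair back to re-form C=O while CH3CO2⁻ leaves.
Total: 2 elementary steps.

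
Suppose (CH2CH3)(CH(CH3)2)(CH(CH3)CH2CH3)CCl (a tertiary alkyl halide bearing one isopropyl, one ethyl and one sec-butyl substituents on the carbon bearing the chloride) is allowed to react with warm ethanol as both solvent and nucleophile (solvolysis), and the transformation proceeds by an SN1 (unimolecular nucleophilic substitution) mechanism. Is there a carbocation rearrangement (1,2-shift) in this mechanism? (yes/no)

The first-formed carbocation is tertiary.
No single 1,2-shift to an adjacent carbon would produce a more-substituted cation than the one already present, so no rearrangement occurs.

no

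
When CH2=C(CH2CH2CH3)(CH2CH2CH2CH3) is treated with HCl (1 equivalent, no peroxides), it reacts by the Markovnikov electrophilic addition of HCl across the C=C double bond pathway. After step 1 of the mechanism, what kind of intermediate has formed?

Step 1: The π electrons of the C=C bond attack a proton of HCl; Markovnikov addition places the new C–H on the less-substituted alkene carbon, so the positive charge ends up on the more-substituted carbon — a tertiary carbocation. The H–Cl bond breaks heterolytically, releasing Cl⁻.
After step 1 the species present is a tertiary carbocation.

tertiary carbocation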